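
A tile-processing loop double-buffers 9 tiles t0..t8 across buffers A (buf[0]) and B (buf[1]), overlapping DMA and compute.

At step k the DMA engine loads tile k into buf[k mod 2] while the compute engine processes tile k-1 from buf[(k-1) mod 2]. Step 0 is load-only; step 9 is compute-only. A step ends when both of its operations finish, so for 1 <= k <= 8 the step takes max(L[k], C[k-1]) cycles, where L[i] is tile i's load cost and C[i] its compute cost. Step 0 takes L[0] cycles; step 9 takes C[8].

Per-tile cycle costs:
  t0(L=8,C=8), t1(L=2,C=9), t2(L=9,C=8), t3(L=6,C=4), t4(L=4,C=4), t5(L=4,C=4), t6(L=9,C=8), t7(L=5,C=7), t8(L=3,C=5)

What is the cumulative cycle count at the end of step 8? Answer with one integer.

[0] DMA t0→A (8c) ∥ CU idle ⇒ 8c, clock 8
[1] DMA t1→B (2c) ∥ CU A:t0 (8c) ⇒ 8c, clock 16
[2] DMA t2→A (9c) ∥ CU B:t1 (9c) ⇒ 9c, clock 25
[3] DMA t3→B (6c) ∥ CU A:t2 (8c) ⇒ 8c, clock 33
[4] DMA t4→A (4c) ∥ CU B:t3 (4c) ⇒ 4c, clock 37
[5] DMA t5→B (4c) ∥ CU A:t4 (4c) ⇒ 4c, clock 41
[6] DMA t6→A (9c) ∥ CU B:t5 (4c) ⇒ 9c, clock 50
[7] DMA t7→B (5c) ∥ CU A:t6 (8c) ⇒ 8c, clock 58
[8] DMA t8→A (3c) ∥ CU B:t7 (7c) ⇒ 7c, clock 65
[9] DMA idle ∥ CU A:t8 (5c) ⇒ 5c, clock 70

end_cycle[8] = 65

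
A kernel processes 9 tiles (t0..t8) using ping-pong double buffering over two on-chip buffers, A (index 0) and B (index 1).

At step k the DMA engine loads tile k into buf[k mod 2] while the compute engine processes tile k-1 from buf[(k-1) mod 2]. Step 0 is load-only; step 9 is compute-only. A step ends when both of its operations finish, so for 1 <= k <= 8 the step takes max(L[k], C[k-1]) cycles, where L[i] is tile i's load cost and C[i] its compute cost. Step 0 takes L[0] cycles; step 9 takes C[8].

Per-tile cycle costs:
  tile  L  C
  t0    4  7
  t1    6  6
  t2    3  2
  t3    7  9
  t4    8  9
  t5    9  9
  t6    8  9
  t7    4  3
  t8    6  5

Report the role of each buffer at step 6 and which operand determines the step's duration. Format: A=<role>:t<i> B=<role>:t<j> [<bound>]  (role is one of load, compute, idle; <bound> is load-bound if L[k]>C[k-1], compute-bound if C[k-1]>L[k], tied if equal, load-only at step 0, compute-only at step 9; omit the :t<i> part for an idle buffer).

step 0: L[0]=4 → dur=4, Σ=4 | A=load:t0 B=idle [load-only]
step 1: L[1]=6 C[0]=7 → dur=7, Σ=11 | A=compute:t0 B=load:t1 [compute-bound]
step 2: L[2]=3 C[1]=6 → dur=6, Σ=17 | A=load:t2 B=compute:t1 [compute-bound]
step 3: L[3]=7 C[2]=2 → dur=7, Σ=24 | A=compute:t2 B=load:t3 [load-bound]
step 4: L[4]=8 C[3]=9 → dur=9, Σ=33 | A=load:t4 B=compute:t3 [compute-bound]
step 5: L[5]=9 C[4]=9 → dur=9, Σ=42 | A=compute:t4 B=load:t5 [tied]
step 6: L[6]=8 C[5]=9 → dur=9, Σ=51 | A=load:t6 B=compute:t5 [compute-bound]
step 7: L[7]=4 C[6]=9 → dur=9, Σ=60 | A=compute:t6 B=load:t7 [compute-bound]
step 8: L[8]=6 C[7]=3 → dur=6, Σ=66 | A=load:t8 B=compute:t7 [load-bound]
step 9: C[8]=5 → dur=5, Σ=71 | A=compute:t8 B=idle [compute-only]

step 6: A=load:t6 B=compute:t5 [compute-bound]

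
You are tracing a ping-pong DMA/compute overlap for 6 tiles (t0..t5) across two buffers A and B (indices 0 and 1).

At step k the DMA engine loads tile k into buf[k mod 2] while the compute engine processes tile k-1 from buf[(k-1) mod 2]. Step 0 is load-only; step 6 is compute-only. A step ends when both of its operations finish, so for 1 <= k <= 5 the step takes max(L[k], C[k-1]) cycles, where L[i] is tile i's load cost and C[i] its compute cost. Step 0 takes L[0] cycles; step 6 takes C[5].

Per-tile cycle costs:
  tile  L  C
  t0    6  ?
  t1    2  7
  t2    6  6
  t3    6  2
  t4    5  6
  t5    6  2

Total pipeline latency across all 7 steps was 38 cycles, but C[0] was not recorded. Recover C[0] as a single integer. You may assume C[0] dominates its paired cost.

step 0: dur = L[0]=6 = 6
step 1: dur = max(L[1]=2, C[0]=?) = C[0]  (unknown; binding)
step 2: dur = max(L[2]=6, C[1]=7) = 7
step 3: dur = max(L[3]=6, C[2]=6) = 6
step 4: dur = max(L[4]=5, C[3]=2) = 5
step 5: dur = max(L[5]=6, C[4]=6) = 6
step 6: dur = C[5]=2 = 2
sum of known step durations = 32
dur[1] = total - known = 38 - 32 = 6
C[0] is the binding max in step 1, so C[0] = dur[1] = 6

C[0] = 6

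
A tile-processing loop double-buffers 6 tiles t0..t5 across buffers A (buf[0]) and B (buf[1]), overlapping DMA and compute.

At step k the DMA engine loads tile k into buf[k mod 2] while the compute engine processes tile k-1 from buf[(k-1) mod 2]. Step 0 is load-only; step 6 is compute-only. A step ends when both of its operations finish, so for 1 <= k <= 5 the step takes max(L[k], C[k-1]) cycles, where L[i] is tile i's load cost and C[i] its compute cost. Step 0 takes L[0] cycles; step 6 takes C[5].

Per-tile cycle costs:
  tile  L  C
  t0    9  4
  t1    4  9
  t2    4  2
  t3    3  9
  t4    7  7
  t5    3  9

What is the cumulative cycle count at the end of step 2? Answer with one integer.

  0. 9=9c; end=9; A:t0 B:-
  1. max(4,4)=4c; end=13; A:t0 B:t1
  2. max(4,9)=9c; end=22; A:t2 B:t1
  3. max(3,2)=3c; end=25; A:t2 B:t3
  4. max(7,9)=9c; end=34; A:t4 B:t3
  5. max(3,7)=7c; end=41; A:t4 B:t5
  6. 9=9c; end=50; A:t4 B:t5

end_cycle[2] = 22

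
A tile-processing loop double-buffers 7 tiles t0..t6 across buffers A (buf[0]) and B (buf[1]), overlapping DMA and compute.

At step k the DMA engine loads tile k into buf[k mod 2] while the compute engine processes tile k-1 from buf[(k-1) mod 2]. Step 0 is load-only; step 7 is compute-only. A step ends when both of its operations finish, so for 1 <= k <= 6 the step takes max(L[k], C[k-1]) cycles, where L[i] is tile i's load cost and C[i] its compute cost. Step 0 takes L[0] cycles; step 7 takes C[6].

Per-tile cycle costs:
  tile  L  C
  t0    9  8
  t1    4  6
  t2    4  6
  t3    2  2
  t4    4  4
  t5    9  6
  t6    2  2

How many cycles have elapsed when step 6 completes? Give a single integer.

k=0 load=t0/9c comp=- wait=9 total=9
k=1 load=t1/4c comp=t0/8c wait=8 total=17
k=2 load=t2/4c comp=t1/6c wait=6 total=23
k=3 load=t3/2c comp=t2/6c wait=6 total=29
k=4 load=t4/4c comp=t3/2c wait=4 total=33
k=5 load=t5/9c comp=t4/4c wait=9 total=42
k=6 load=t6/2c comp=t5/6c wait=6 total=48
k=7 load=- comp=t6/2c wait=2 total=50

end_cycle[6] = 48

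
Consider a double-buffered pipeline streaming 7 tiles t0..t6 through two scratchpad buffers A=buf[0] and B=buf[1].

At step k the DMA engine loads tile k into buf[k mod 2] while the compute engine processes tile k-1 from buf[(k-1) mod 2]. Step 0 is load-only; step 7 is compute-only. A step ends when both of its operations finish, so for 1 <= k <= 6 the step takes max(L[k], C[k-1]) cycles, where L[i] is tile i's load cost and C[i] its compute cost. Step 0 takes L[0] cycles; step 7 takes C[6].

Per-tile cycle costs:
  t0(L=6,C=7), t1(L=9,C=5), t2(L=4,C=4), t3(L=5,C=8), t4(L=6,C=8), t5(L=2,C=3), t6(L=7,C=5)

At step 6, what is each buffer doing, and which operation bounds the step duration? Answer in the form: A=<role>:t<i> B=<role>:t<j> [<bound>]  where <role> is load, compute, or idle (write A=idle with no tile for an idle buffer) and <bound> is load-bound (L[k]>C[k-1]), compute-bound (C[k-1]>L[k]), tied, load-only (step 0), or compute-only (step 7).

step 6: A=load:t6 B=compute:t5 [load-bound]

step 0: L[0]=6 → dur=6, Σ=6 | A=load:t0 B=idle [load-only]
step 1: L[1]=9 C[0]=7 → dur=9, Σ=15 | A=compute:t0 B=load:t1 [load-bound]
step 2: L[2]=4 C[1]=5 → dur=5, Σ=20 | A=load:t2 B=compute:t1 [compute-bound]
step 3: L[3]=5 C[2]=4 → dur=5, Σ=25 | A=compute:t2 B=load:t3 [load-bound]
step 4: L[4]=6 C[3]=8 → dur=8, Σ=33 | A=load:t4 B=compute:t3 [compute-bound]
step 5: L[5]=2 C[4]=8 → dur=8, Σ=41 | A=compute:t4 B=load:t5 [compute-bound]
step 6: L[6]=7 C[5]=3 → dur=7, Σ=48 | A=load:t6 B=compute:t5 [load-bound]
step 7: C[6]=5 → dur=5, Σ=53 | A=compute:t6 B=idle [compute-only]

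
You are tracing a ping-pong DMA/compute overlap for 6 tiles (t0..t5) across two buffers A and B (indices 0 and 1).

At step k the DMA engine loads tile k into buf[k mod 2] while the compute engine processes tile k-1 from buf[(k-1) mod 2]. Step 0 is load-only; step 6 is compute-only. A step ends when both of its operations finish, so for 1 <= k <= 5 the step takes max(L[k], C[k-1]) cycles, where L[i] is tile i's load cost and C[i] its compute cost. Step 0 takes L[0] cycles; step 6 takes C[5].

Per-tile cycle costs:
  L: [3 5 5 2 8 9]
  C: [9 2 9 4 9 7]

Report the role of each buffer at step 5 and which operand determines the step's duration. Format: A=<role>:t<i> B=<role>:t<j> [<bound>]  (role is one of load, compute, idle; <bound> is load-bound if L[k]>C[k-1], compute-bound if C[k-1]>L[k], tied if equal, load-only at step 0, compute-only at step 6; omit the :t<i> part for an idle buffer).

step 5: A=compute:t4 B=load:t5 [tied]

[0] DMA t0→A (3c) ∥ CU idle ⇒ 3c, clock 3
[1] DMA t1→B (5c) ∥ CU A:t0 (9c) ⇒ 9c, clock 12
[2] DMA t2→A (5c) ∥ CU B:t1 (2c) ⇒ 5c, clock 17
[3] DMA t3→B (2c) ∥ CU A:t2 (9c) ⇒ 9c, clock 26
[4] DMA t4→A (8c) ∥ CU B:t3 (4c) ⇒ 8c, clock 34
[5] DMA t5→B (9c) ∥ CU A:t4 (9c) ⇒ 9c, clock 43
[6] DMA idle ∥ CU B:t5 (7c) ⇒ 7c, clock 50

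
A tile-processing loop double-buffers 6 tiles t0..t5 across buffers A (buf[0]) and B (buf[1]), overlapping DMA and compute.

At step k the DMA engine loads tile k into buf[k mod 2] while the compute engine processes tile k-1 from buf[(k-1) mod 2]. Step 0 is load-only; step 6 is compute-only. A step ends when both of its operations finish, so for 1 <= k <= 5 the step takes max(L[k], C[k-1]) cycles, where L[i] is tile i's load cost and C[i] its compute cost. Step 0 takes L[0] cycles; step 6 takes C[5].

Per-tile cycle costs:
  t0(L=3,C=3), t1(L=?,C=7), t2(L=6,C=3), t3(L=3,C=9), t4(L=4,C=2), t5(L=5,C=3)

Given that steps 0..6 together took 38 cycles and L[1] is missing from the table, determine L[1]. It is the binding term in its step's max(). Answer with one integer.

step 0 = dur = L[0]=3 = 3
step 1 = dur = max(L[1]=?, C[0]=3) = L[1]  (unknown; binding)
step 2 = dur = max(L[2]=6, C[1]=7) = 7
step 3 = dur = max(L[3]=3, C[2]=3) = 3
step 4 = dur = max(L[4]=4, C[3]=9) = 9
step 5 = dur = max(L[5]=5, C[4]=2) = 5
step 6 = dur = C[5]=3 = 3
sum of known step durations = 30
dur[1] = total - known = 38 - 30 = 8
L[1] is the binding max in step 1, so L[1] = dur[1] = 8

L[1] = 8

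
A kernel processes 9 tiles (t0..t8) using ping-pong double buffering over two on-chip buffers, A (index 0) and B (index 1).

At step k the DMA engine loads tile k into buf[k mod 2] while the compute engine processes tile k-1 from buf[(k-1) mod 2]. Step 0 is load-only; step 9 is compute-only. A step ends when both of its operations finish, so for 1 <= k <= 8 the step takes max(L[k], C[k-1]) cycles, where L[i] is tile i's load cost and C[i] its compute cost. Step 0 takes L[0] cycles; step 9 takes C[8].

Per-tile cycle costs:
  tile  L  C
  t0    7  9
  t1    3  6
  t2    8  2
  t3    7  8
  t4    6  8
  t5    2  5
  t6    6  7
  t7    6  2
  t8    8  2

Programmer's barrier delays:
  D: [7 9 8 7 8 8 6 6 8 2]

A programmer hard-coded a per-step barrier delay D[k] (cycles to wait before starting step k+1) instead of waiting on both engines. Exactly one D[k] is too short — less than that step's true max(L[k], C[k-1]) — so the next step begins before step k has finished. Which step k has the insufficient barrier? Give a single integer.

k=0 barrier L[0]=7→7c, D[0]=7 ok
k=1 barrier max(L[1]=3,C[0]=9)→9c, D[1]=9 ok
k=2 barrier max(L[2]=8,C[1]=6)→8c, D[2]=8 ok
k=3 barrier max(L[3]=7,C[2]=2)→7c, D[3]=7 ok
k=4 barrier max(L[4]=6,C[3]=8)→8c, D[4]=8 ok
k=5 barrier max(L[5]=2,C[4]=8)→8c, D[5]=8 ok
k=6 barrier max(L[6]=6,C[5]=5)→6c, D[6]=6 ok
k=7 barrier max(L[7]=6,C[6]=7)→7c, D[7]=6 SHORT
k=8 barrier max(L[8]=8,C[7]=2)→8c, D[8]=8 ok
k=9 barrier C[8]=2→2c, D[9]=2 ok

hazard at step 7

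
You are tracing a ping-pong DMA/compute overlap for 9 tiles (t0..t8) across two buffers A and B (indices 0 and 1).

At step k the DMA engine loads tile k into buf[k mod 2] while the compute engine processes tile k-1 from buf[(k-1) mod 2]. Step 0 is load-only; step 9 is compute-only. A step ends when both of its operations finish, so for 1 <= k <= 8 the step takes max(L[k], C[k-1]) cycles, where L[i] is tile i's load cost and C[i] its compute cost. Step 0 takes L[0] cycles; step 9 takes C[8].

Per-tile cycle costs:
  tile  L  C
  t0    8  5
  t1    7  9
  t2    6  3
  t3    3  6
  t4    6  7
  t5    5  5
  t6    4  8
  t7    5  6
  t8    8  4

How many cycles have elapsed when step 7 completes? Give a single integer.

k=0 load=t0/8c comp=- wait=8 total=8
k=1 load=t1/7c comp=t0/5c wait=7 total=15
k=2 load=t2/6c comp=t1/9c wait=9 total=24
k=3 load=t3/3c comp=t2/3c wait=3 total=27
k=4 load=t4/6c comp=t3/6c wait=6 total=33
k=5 load=t5/5c comp=t4/7c wait=7 total=40
k=6 load=t6/4c comp=t5/5c wait=5 total=45
k=7 load=t7/5c comp=t6/8c wait=8 total=53
k=8 load=t8/8c comp=t7/6c wait=8 total=61
k=9 load=- comp=t8/4c wait=4 total=65

end_cycle[7] = 53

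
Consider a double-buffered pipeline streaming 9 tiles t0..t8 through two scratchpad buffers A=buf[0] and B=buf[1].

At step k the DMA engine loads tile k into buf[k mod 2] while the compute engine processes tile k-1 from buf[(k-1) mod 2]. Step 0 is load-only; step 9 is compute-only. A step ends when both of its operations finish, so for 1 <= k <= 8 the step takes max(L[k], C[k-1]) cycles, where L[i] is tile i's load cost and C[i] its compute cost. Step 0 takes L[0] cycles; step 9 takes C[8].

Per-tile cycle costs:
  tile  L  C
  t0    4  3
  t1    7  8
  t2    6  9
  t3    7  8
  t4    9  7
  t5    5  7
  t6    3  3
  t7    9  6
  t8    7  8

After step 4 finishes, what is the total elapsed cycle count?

[0] DMA t0→A (4c) ∥ CU idle ⇒ 4c, clock 4
[1] DMA t1→B (7c) ∥ CU A:t0 (3c) ⇒ 7c, clock 11
[2] DMA t2→A (6c) ∥ CU B:t1 (8c) ⇒ 8c, clock 19
[3] DMA t3→B (7c) ∥ CU A:t2 (9c) ⇒ 9c, clock 28
[4] DMA t4→A (9c) ∥ CU B:t3 (8c) ⇒ 9c, clock 37
[5] DMA t5→B (5c) ∥ CU A:t4 (7c) ⇒ 7c, clock 44
[6] DMA t6→A (3c) ∥ CU B:t5 (7c) ⇒ 7c, clock 51
[7] DMA t7→B (9c) ∥ CU A:t6 (3c) ⇒ 9c, clock 60
[8] DMA t8→A (7c) ∥ CU B:t7 (6c) ⇒ 7c, clock 67
[9] DMA idle ∥ CU A:t8 (8c) ⇒ 8c, clock 75

end_cycle[4] = 37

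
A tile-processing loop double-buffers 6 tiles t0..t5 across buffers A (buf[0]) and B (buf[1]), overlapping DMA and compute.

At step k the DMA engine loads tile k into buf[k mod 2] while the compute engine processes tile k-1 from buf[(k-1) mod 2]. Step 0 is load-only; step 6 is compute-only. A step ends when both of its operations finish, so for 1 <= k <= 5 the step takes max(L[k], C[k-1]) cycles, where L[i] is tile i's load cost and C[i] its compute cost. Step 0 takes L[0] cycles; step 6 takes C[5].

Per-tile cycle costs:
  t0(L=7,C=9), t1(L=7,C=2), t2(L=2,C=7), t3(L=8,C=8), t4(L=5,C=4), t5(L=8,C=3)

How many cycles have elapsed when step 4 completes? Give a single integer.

k=0 load=t0/7c comp=- wait=7 total=7
k=1 load=t1/7c comp=t0/9c wait=9 total=16
k=2 load=t2/2c comp=t1/2c wait=2 total=18
k=3 load=t3/8c comp=t2/7c wait=8 total=26
k=4 load=t4/5c comp=t3/8c wait=8 total=34
k=5 load=t5/8c comp=t4/4c wait=8 total=42
k=6 load=- comp=t5/3c wait=3 total=45

end_cycle[4] = 34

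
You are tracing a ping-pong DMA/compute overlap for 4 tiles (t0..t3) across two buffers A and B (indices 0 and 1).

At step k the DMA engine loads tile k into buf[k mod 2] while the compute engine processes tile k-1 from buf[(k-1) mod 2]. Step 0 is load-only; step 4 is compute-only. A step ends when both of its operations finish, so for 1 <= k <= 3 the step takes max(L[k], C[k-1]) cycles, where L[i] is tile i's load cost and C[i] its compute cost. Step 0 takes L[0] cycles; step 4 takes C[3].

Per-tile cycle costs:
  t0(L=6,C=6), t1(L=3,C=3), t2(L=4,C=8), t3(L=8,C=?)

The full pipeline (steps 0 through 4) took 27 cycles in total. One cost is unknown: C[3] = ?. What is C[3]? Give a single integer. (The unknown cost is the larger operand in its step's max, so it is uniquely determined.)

step 0: dur = L[0]=6 = 6
step 1: dur = max(L[1]=3, C[0]=6) = 6
step 2: dur = max(L[2]=4, C[1]=3) = 4
step 3: dur = max(L[3]=8, C[2]=8) = 8
step 4: dur = C[3]=? = C[3]  (unknown; binding)
sum of known step durations = 24
dur[4] = total - known = 27 - 24 = 3
C[3] is the binding max in step 4, so C[3] = dur[4] = 3

C[3] = 3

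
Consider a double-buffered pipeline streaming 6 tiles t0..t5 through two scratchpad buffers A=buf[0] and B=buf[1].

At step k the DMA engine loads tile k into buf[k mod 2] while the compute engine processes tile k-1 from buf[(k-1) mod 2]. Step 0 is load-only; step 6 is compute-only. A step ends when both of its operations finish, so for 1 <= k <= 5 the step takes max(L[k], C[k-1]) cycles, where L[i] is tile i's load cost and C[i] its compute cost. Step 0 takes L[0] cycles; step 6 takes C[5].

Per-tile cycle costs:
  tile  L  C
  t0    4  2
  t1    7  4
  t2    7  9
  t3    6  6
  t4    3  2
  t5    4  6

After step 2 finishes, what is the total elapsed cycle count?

k=0 load=t0/4c comp=- wait=4 total=4
k=1 load=t1/7c comp=t0/2c wait=7 total=11
k=2 load=t2/7c comp=t1/4c wait=7 total=18
k=3 load=t3/6c comp=t2/9c wait=9 total=27
k=4 load=t4/3c comp=t3/6c wait=6 total=33
k=5 load=t5/4c comp=t4/2c wait=4 total=37
k=6 load=- comp=t5/6c wait=6 total=43

end_cycle[2] = 18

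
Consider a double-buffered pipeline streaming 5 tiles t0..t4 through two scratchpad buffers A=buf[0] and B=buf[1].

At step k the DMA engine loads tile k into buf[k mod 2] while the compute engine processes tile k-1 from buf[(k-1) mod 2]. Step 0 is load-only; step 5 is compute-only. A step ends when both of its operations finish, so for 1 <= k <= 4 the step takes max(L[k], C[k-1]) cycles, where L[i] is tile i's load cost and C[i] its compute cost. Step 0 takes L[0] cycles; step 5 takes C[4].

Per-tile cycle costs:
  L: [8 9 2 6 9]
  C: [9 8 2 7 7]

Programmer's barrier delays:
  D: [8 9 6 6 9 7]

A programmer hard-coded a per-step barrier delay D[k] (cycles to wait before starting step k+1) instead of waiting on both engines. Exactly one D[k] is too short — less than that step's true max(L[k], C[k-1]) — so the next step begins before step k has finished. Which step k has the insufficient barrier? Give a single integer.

[0] required=L[0]=8=8 vs D=8 ok
[1] required=max(L[1]=9,C[0]=9)=9 vs D=9 ok
[2] required=max(L[2]=2,C[1]=8)=8 vs D=6 SHORT
[3] required=max(L[3]=6,C[2]=2)=6 vs D=6 ok
[4] required=max(L[4]=9,C[3]=7)=9 vs D=9 ok
[5] required=C[4]=7=7 vs D=7 ok

hazard at step 2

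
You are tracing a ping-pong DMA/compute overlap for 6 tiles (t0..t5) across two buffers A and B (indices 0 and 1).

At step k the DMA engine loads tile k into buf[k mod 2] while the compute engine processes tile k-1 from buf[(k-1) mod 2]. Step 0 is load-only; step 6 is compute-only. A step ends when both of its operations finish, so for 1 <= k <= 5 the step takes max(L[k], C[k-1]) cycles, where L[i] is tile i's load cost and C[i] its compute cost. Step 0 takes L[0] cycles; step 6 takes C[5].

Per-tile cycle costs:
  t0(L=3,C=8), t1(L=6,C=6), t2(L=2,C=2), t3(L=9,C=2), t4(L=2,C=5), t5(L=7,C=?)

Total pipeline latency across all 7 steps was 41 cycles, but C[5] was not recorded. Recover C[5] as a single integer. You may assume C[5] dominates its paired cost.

step 0: dur = L[0]=3 = 3
step 1: dur = max(L[1]=6, C[0]=8) = 8
step 2: dur = max(L[2]=2, C[1]=6) = 6
step 3: dur = max(L[3]=9, C[2]=2) = 9
step 4: dur = max(L[4]=2, C[3]=2) = 2
step 5: dur = max(L[5]=7, C[4]=5) = 7
step 6: dur = C[5]=? = C[5]  (unknown; binding)
sum of known step durations = 35
dur[6] = total - known = 41 - 35 = 6
C[5] is the binding max in step 6, so C[5] = dur[6] = 6

C[5] = 6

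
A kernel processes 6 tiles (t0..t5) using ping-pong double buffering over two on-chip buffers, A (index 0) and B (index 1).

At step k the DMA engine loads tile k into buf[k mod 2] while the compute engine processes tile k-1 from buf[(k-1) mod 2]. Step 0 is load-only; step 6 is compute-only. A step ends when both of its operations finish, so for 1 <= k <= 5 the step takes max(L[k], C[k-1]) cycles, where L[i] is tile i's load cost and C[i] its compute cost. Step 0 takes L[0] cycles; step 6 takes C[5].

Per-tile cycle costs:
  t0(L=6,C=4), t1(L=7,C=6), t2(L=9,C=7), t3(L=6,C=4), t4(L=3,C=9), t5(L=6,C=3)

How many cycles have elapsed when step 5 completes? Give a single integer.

step 0: L[0]=6 → dur=6, Σ=6 | A=load:t0 B=idle [load-only]
step 1: L[1]=7 C[0]=4 → dur=7, Σ=13 | A=compute:t0 B=load:t1 [load-bound]
step 2: L[2]=9 C[1]=6 → dur=9, Σ=22 | A=load:t2 B=compute:t1 [load-bound]
step 3: L[3]=6 C[2]=7 → dur=7, Σ=29 | A=compute:t2 B=load:t3 [compute-bound]
step 4: L[4]=3 C[3]=4 → dur=4, Σ=33 | A=load:t4 B=compute:t3 [compute-bound]
step 5: L[5]=6 C[4]=9 → dur=9, Σ=42 | A=compute:t4 B=load:t5 [compute-bound]
step 6: C[5]=3 → dur=3, Σ=45 | A=idle B=compute:t5 [compute-only]

end_cycle[5] = 42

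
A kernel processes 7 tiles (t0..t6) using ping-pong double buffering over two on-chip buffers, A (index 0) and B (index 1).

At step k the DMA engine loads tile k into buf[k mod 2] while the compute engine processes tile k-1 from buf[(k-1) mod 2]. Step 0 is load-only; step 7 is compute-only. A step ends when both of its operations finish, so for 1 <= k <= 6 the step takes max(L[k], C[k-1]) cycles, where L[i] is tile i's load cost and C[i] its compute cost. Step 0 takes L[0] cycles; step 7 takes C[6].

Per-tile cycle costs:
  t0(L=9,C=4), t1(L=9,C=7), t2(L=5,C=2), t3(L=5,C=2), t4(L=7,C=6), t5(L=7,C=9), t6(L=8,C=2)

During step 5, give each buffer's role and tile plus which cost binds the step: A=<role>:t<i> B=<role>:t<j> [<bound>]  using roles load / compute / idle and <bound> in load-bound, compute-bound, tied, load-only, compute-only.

[0] DMA t0→A (9c) ∥ CU idle ⇒ 9c, clock 9
[1] DMA t1→B (9c) ∥ CU A:t0 (4c) ⇒ 9c, clock 18
[2] DMA t2→A (5c) ∥ CU B:t1 (7c) ⇒ 7c, clock 25
[3] DMA t3→B (5c) ∥ CU A:t2 (2c) ⇒ 5c, clock 30
[4] DMA t4→A (7c) ∥ CU B:t3 (2c) ⇒ 7c, clock 37
[5] DMA t5→B (7c) ∥ CU A:t4 (6c) ⇒ 7c, clock 44
[6] DMA t6→A (8c) ∥ CU B:t5 (9c) ⇒ 9c, clock 53
[7] DMA idle ∥ CU A:t6 (2c) ⇒ 2c, clock 55

step 5: A=compute:t4 B=load:t5 [load-bound]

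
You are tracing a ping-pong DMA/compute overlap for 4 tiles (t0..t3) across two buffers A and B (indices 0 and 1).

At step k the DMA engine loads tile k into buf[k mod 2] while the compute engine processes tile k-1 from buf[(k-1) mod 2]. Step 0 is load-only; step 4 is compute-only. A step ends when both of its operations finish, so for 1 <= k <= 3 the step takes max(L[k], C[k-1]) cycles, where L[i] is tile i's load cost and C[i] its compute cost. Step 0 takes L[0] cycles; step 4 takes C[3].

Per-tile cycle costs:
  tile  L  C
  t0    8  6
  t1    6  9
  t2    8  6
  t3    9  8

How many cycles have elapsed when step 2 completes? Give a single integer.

step 0: L[0]=8 → dur=8, Σ=8 | A=load:t0 B=idle [load-only]
step 1: L[1]=6 C[0]=6 → dur=6, Σ=14 | A=compute:t0 B=load:t1 [tied]
step 2: L[2]=8 C[1]=9 → dur=9, Σ=23 | A=load:t2 B=compute:t1 [compute-bound]
step 3: L[3]=9 C[2]=6 → dur=9, Σ=32 | A=compute:t2 B=load:t3 [load-bound]
step 4: C[3]=8 → dur=8, Σ=40 | A=idle B=compute:t3 [compute-only]

end_cycle[2] = 23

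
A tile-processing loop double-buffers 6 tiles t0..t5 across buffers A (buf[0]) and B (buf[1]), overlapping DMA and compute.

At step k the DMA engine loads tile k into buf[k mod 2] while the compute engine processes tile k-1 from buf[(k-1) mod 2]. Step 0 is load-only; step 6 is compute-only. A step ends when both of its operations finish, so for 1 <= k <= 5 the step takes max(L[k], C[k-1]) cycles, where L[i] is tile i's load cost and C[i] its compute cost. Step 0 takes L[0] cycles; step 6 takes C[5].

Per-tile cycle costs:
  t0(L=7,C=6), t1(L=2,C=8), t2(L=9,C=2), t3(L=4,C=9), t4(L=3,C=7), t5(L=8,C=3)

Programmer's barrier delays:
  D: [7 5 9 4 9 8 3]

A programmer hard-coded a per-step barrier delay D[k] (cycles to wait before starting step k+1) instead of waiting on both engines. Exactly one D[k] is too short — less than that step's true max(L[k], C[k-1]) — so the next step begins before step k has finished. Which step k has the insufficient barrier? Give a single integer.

[0] required=L[0]=7=7 vs D=7 ok
[1] required=max(L[1]=2,C[0]=6)=6 vs D=5 SHORT
[2] required=max(L[2]=9,C[1]=8)=9 vs D=9 ok
[3] required=max(L[3]=4,C[2]=2)=4 vs D=4 ok
[4] required=max(L[4]=3,C[3]=9)=9 vs D=9 ok
[5] required=max(L[5]=8,C[4]=7)=8 vs D=8 ok
[6] required=C[5]=3=3 vs D=3 ok

hazard at step 1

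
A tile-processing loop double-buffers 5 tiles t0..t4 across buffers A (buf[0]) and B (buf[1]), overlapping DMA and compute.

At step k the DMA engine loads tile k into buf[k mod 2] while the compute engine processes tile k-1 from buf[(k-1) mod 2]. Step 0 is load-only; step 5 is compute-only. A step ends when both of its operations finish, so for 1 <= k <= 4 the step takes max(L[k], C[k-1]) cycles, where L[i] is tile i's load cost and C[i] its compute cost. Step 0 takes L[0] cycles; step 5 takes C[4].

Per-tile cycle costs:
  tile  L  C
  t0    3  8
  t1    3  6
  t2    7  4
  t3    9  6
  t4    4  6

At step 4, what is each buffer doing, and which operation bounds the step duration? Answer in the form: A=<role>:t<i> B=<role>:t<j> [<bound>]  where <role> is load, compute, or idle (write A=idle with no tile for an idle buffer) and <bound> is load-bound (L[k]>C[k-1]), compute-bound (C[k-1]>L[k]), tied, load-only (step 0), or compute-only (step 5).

  0. 3=3c; end=3; A:t0 B:-
  1. max(3,8)=8c; end=11; A:t0 B:t1
  2. max(7,6)=7c; end=18; A:t2 B:t1
  3. max(9,4)=9c; end=27; A:t2 B:t3
  4. max(4,6)=6c; end=33; A:t4 B:t3
  5. 6=6c; end=39; A:t4 B:t3

step 4: A=load:t4 B=compute:t3 [compute-bound]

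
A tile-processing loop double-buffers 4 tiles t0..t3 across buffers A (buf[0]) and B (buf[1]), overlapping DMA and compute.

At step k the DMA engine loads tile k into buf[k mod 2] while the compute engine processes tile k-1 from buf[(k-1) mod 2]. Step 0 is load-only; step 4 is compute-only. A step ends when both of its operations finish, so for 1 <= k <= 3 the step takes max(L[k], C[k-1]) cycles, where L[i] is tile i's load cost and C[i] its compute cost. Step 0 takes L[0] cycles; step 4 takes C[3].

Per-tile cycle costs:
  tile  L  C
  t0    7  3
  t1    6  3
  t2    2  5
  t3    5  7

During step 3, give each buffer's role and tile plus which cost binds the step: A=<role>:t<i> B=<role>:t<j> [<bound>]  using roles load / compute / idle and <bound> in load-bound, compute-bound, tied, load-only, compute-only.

step 3: A=compute:t2 B=load:t3 [tied]

  0. 7=7c; end=7; A:t0 B:-
  1. max(6,3)=6c; end=13; A:t0 B:t1
  2. max(2,3)=3c; end=16; A:t2 B:t1
  3. max(5,5)=5c; end=21; A:t2 B:t3
  4. 7=7c; end=28; A:t2 B:t3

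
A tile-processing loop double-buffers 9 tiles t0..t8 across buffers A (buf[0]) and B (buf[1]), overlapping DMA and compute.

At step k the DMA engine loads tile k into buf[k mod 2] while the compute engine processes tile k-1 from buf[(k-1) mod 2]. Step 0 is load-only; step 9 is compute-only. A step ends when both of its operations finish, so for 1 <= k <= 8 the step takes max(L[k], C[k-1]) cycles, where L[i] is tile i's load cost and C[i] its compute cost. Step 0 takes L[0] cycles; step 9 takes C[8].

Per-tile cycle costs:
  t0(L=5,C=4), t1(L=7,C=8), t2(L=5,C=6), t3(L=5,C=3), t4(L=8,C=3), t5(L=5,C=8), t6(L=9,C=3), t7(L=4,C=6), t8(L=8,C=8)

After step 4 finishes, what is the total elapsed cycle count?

  0. 5=5c; end=5; A:t0 B:-
  1. max(7,4)=7c; end=12; A:t0 B:t1
  2. max(5,8)=8c; end=20; A:t2 B:t1
  3. max(5,6)=6c; end=26; A:t2 B:t3
  4. max(8,3)=8c; end=34; A:t4 B:t3
  5. max(5,3)=5c; end=39; A:t4 B:t5
  6. max(9,8)=9c; end=48; A:t6 B:t5
  7. max(4,3)=4c; end=52; A:t6 B:t7
  8. max(8,6)=8c; end=60; A:t8 B:t7
  9. 8=8c; end=68; A:t8 B:t7

end_cycle[4] = 34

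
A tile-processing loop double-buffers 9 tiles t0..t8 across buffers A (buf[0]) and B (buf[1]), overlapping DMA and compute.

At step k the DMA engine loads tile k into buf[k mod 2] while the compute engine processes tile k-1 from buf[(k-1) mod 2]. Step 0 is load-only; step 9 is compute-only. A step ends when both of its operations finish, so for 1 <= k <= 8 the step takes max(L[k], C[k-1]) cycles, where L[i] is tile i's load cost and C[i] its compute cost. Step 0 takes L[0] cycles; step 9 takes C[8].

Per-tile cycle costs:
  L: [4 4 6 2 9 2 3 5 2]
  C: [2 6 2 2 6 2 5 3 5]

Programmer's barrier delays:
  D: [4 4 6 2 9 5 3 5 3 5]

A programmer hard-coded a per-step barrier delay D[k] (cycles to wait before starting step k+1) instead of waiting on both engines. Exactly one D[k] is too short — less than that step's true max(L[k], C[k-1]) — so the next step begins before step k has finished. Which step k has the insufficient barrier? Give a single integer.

hazard at step 5

[0] required=L[0]=4=4 vs D=4 ok
[1] required=max(L[1]=4,C[0]=2)=4 vs D=4 ok
[2] required=max(L[2]=6,C[1]=6)=6 vs D=6 ok
[3] required=max(L[3]=2,C[2]=2)=2 vs D=2 ok
[4] required=max(L[4]=9,C[3]=2)=9 vs D=9 ok
[5] required=max(L[5]=2,C[4]=6)=6 vs D=5 SHORT
[6] required=max(L[6]=3,C[5]=2)=3 vs D=3 ok
[7] required=max(L[7]=5,C[6]=5)=5 vs D=5 ok
[8] required=max(L[8]=2,C[7]=3)=3 vs D=3 ok
[9] required=C[8]=5=5 vs D=5 ok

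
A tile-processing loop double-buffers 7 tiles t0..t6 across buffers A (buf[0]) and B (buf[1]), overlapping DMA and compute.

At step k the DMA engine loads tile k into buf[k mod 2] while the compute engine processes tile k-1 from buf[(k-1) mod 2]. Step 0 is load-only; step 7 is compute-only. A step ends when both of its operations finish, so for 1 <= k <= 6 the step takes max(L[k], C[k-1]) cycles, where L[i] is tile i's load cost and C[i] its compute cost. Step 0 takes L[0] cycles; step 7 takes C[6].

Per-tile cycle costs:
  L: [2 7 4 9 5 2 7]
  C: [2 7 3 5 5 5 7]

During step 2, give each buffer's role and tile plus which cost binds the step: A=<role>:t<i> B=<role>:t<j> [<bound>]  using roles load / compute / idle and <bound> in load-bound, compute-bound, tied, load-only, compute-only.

step 2: A=load:t2 B=compute:t1 [compute-bound]

k=0 load=t0/2c comp=- wait=2 total=2
k=1 load=t1/7c comp=t0/2c wait=7 total=9
k=2 load=t2/4c comp=t1/7c wait=7 total=16
k=3 load=t3/9c comp=t2/3c wait=9 total=25
k=4 load=t4/5c comp=t3/5c wait=5 total=30
k=5 load=t5/2c comp=t4/5c wait=5 total=35
k=6 load=t6/7c comp=t5/5c wait=7 total=42
k=7 load=- comp=t6/7c wait=7 total=49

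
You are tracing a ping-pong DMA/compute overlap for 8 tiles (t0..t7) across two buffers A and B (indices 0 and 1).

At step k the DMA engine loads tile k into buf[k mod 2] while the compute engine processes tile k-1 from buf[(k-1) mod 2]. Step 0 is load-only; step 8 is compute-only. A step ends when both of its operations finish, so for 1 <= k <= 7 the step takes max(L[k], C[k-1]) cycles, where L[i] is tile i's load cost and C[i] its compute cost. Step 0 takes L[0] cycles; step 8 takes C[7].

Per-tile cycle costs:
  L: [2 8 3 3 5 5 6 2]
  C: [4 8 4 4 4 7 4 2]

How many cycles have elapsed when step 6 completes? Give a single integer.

step 0: L[0]=2 → dur=2, Σ=2 | A=load:t0 B=idle [load-only]
step 1: L[1]=8 C[0]=4 → dur=8, Σ=10 | A=compute:t0 B=load:t1 [load-bound]
step 2: L[2]=3 C[1]=8 → dur=8, Σ=18 | A=load:t2 B=compute:t1 [compute-bound]
step 3: L[3]=3 C[2]=4 → dur=4, Σ=22 | A=compute:t2 B=load:t3 [compute-bound]
step 4: L[4]=5 C[3]=4 → dur=5, Σ=27 | A=load:t4 B=compute:t3 [load-bound]
step 5: L[5]=5 C[4]=4 → dur=5, Σ=32 | A=compute:t4 B=load:t5 [load-bound]
step 6: L[6]=6 C[5]=7 → dur=7, Σ=39 | A=load:t6 B=compute:t5 [compute-bound]
step 7: L[7]=2 C[6]=4 → dur=4, Σ=43 | A=compute:t6 B=load:t7 [compute-bound]
step 8: C[7]=2 → dur=2, Σ=45 | A=idle B=compute:t7 [compute-only]

end_cycle[6] = 39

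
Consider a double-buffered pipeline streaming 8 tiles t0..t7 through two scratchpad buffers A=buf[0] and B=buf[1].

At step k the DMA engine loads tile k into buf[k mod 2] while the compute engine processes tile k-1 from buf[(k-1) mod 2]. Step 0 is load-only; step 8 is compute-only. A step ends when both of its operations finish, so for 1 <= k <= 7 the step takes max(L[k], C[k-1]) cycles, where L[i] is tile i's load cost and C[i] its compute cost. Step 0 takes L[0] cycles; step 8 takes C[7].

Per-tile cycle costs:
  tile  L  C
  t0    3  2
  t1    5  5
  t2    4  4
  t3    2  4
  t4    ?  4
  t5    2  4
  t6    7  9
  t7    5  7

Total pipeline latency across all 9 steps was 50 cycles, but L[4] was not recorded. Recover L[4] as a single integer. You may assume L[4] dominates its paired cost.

step 0 → dur = L[0]=3 = 3
step 1 → dur = max(L[1]=5, C[0]=2) = 5
step 2 → dur = max(L[2]=4, C[1]=5) = 5
step 3 → dur = max(L[3]=2, C[2]=4) = 4
step 4 → dur = max(L[4]=?, C[3]=4) = L[4]  (unknown; binding)
step 5 → dur = max(L[5]=2, C[4]=4) = 4
step 6 → dur = max(L[6]=7, C[5]=4) = 7
step 7 → dur = max(L[7]=5, C[6]=9) = 9
step 8 → dur = C[7]=7 = 7
sum of known step durations = 44
dur[4] = total - known = 50 - 44 = 6
L[4] is the binding max in step 4, so L[4] = dur[4] = 6

L[4] = 6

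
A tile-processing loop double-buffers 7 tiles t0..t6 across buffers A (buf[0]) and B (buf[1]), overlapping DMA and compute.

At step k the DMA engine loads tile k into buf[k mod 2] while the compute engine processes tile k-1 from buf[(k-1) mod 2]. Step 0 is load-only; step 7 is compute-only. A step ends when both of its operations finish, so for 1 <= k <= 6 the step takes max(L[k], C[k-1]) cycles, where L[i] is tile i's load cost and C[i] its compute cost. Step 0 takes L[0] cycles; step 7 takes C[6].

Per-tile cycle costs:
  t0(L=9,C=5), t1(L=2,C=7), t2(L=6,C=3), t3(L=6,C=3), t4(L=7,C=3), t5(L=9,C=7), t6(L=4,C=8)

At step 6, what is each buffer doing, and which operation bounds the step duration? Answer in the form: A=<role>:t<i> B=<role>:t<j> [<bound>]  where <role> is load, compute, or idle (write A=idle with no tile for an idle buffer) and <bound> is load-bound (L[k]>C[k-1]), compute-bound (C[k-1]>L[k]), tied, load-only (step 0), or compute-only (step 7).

[0] DMA t0→A (9c) ∥ CU idle ⇒ 9c, clock 9
[1] DMA t1→B (2c) ∥ CU A:t0 (5c) ⇒ 5c, clock 14
[2] DMA t2→A (6c) ∥ CU B:t1 (7c) ⇒ 7c, clock 21
[3] DMA t3→B (6c) ∥ CU A:t2 (3c) ⇒ 6c, clock 27
[4] DMA t4→A (7c) ∥ CU B:t3 (3c) ⇒ 7c, clock 34
[5] DMA t5→B (9c) ∥ CU A:t4 (3c) ⇒ 9c, clock 43
[6] DMA t6→A (4c) ∥ CU B:t5 (7c) ⇒ 7c, clock 50
[7] DMA idle ∥ CU A:t6 (8c) ⇒ 8c, clock 58

step 6: A=load:t6 B=compute:t5 [compute-bound]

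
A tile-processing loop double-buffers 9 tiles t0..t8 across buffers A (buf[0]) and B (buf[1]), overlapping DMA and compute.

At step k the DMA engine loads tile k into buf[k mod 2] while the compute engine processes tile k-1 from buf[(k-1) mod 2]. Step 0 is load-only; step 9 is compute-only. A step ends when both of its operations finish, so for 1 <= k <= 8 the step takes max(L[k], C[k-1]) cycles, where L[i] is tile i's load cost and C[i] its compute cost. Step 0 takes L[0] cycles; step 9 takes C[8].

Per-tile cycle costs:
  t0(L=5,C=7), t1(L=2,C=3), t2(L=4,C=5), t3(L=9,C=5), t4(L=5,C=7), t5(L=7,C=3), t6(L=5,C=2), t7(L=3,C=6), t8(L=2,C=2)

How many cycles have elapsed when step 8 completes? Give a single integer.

end_cycle[8] = 51

step 0: L[0]=5 → dur=5, Σ=5 | A=load:t0 B=idle [load-only]
step 1: L[1]=2 C[0]=7 → dur=7, Σ=12 | A=compute:t0 B=load:t1 [compute-bound]
step 2: L[2]=4 C[1]=3 → dur=4, Σ=16 | A=load:t2 B=compute:t1 [load-bound]
step 3: L[3]=9 C[2]=5 → dur=9, Σ=25 | A=compute:t2 B=load:t3 [load-bound]
step 4: L[4]=5 C[3]=5 → dur=5, Σ=30 | A=load:t4 B=compute:t3 [tied]
step 5: L[5]=7 C[4]=7 → dur=7, Σ=37 | A=compute:t4 B=load:t5 [tied]
step 6: L[6]=5 C[5]=3 → dur=5, Σ=42 | A=load:t6 B=compute:t5 [load-bound]
step 7: L[7]=3 C[6]=2 → dur=3, Σ=45 | A=compute:t6 B=load:t7 [load-bound]
step 8: L[8]=2 C[7]=6 → dur=6, Σ=51 | A=load:t8 B=compute:t7 [compute-bound]
step 9: C[8]=2 → dur=2, Σ=53 | A=compute:t8 B=idle [compute-only]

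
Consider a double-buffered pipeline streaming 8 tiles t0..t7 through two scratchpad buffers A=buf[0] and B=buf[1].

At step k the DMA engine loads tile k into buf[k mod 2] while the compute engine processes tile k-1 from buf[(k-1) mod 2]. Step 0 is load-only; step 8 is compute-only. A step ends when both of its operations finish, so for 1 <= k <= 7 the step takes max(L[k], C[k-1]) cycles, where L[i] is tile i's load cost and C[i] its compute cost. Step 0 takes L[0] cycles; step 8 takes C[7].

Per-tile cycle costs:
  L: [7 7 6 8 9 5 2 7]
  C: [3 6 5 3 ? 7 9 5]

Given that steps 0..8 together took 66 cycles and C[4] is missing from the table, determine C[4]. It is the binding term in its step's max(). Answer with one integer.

step 0 → dur = L[0]=7 = 7
step 1 → dur = max(L[1]=7, C[0]=3) = 7
step 2 → dur = max(L[2]=6, C[1]=6) = 6
step 3 → dur = max(L[3]=8, C[2]=5) = 8
step 4 → dur = max(L[4]=9, C[3]=3) = 9
step 5 → dur = max(L[5]=5, C[4]=?) = C[4]  (unknown; binding)
step 6 → dur = max(L[6]=2, C[5]=7) = 7
step 7 → dur = max(L[7]=7, C[6]=9) = 9
step 8 → dur = C[7]=5 = 5
sum of known step durations = 58
dur[5] = total - known = 66 - 58 = 8
C[4] is the binding max in step 5, so C[4] = dur[5] = 8

C[4] = 8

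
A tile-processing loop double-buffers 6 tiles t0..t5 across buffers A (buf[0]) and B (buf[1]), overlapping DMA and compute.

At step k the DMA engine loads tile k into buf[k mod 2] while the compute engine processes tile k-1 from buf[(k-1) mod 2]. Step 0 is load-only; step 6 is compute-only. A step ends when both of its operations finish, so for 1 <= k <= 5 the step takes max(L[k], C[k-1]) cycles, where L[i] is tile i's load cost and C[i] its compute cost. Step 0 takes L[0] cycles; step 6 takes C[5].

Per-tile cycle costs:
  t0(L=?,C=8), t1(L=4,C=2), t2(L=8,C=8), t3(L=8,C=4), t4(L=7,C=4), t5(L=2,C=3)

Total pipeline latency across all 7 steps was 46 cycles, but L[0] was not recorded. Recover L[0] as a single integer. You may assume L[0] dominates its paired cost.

L[0] = 8

step 0: dur = L[0]=? = L[0]  (unknown; binding)
step 1: dur = max(L[1]=4, C[0]=8) = 8
step 2: dur = max(L[2]=8, C[1]=2) = 8
step 3: dur = max(L[3]=8, C[2]=8) = 8
step 4: dur = max(L[4]=7, C[3]=4) = 7
step 5: dur = max(L[5]=2, C[4]=4) = 4
step 6: dur = C[5]=3 = 3
sum of known step durations = 38
dur[0] = total - known = 46 - 38 = 8
L[0] is the binding max in step 0, so L[0] = dur[0] = 8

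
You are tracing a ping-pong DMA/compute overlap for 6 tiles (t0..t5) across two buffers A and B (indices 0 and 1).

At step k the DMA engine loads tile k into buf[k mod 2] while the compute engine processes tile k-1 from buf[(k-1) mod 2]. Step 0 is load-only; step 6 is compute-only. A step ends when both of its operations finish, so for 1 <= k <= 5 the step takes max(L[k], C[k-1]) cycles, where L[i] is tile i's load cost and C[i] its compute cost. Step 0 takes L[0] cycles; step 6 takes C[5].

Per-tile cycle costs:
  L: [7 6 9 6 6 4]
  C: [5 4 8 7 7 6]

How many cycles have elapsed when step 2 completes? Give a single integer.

end_cycle[2] = 22

k=0 load=t0/7c comp=- wait=7 total=7
k=1 load=t1/6c comp=t0/5c wait=6 total=13
k=2 load=t2/9c comp=t1/4c wait=9 total=22
k=3 load=t3/6c comp=t2/8c wait=8 total=30
k=4 load=t4/6c comp=t3/7c wait=7 total=37
k=5 load=t5/4c comp=t4/7c wait=7 total=44
k=6 load=- comp=t5/6c wait=6 total=50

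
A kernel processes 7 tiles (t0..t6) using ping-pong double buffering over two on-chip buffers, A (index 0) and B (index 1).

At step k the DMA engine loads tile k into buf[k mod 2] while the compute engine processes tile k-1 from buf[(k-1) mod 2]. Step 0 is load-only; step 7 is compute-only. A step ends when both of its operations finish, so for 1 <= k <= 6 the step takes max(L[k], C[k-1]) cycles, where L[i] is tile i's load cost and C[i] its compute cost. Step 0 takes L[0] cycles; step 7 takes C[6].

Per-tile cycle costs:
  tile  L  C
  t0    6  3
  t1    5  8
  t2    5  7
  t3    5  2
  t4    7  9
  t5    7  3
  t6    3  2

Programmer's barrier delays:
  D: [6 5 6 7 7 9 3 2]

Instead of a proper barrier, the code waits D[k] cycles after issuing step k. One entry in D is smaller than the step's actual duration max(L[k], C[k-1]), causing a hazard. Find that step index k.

hazard at step 2

step 0: need L[0]=6 = 6; D[0]=6 ok
step 1: need max(L[1]=5,C[0]=3) = 5; D[1]=5 ok
step 2: need max(L[2]=5,C[1]=8) = 8; D[2]=6 SHORT
step 3: need max(L[3]=5,C[2]=7) = 7; D[3]=7 ok
step 4: need max(L[4]=7,C[3]=2) = 7; D[4]=7 ok
step 5: need max(L[5]=7,C[4]=9) = 9; D[5]=9 ok
step 6: need max(L[6]=3,C[5]=3) = 3; D[6]=3 ok
step 7: need C[6]=2 = 2; D[7]=2 ok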